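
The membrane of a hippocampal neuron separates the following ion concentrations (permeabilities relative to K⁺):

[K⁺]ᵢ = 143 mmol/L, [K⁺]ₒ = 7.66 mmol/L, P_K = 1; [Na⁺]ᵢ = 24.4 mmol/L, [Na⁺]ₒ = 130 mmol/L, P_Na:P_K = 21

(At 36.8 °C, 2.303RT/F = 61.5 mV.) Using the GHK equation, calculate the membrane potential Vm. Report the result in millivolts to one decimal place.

38.2 mV

Vm = 61.5 · log₁₀[(Σ P·[cation]ₒ + Σ P·[anion]ᵢ) / (Σ P·[cation]ᵢ + Σ P·[anion]ₒ)]
Numerator = 1×7.66 + 21×130 = 2738
Denominator = 1×143 + 21×24.4 = 655.4
Vm = 61.5 · log₁₀(4.1771) = 61.5 × (0.6209) = 38.18 mV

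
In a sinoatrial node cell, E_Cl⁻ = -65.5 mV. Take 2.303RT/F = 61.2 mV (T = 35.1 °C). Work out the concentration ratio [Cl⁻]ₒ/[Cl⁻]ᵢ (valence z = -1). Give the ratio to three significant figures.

11.8

log₁₀([out]/[in]) = E·z/(61.2) = -65.5 × -1 / 61.2 = 1.0703
[out]/[in] = 10^(1.0703) = 11.76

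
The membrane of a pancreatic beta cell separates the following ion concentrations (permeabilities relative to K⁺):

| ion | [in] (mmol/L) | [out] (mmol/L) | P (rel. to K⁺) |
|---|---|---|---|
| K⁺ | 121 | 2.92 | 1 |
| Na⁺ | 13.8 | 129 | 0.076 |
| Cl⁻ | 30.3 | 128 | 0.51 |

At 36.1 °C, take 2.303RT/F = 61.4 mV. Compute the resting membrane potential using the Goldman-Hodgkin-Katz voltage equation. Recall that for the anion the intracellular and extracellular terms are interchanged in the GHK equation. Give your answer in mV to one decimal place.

-50.5 mV

Vm = 61.4 · log₁₀[(Σ P·[cation]ₒ + Σ P·[anion]ᵢ) / (Σ P·[cation]ᵢ + Σ P·[anion]ₒ)]
Numerator = 1×2.92 + 0.076×129 + 0.51×30.3 = 28.18
Denominator = 1×121 + 0.076×13.8 + 0.51×128 = 187.3
Vm = 61.4 · log₁₀(0.15041) = 61.4 × (-0.8227) = -50.51 mV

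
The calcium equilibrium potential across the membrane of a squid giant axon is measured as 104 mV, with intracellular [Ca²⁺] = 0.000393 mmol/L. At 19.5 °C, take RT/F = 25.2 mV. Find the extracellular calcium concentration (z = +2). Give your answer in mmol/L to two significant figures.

1.5 mmol/L

Nernst: E = (25.2/2) · ln([out]/[in]), so ln([out]/[in]) = 104.0 × 2 / 25.2 = 8.2540.
[out]/[in] = e^(8.2540) = 3843.
[out] = 3843 × 0.000393 = 1.51 mmol/L.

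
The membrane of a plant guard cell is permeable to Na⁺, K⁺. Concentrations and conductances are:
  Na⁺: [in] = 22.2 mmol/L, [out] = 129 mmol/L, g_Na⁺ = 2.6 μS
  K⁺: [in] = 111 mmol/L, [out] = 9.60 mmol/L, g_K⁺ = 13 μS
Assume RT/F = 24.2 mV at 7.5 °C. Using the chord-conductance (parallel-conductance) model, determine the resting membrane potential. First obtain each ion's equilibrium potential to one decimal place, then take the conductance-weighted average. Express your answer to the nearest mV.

E_Na⁺ = (24.2/1)·ln(129/22.2) = 42.6 mV
E_K⁺ = (24.2/1)·ln(9.60/111) = -59.2 mV
Vm = (Σ gᵢEᵢ)/(Σ gᵢ) = (2.6·42.6 + 13·-59.2) / (2.6 + 13)
= -658.84 / 15.6 = -42.23 mV

-42 mV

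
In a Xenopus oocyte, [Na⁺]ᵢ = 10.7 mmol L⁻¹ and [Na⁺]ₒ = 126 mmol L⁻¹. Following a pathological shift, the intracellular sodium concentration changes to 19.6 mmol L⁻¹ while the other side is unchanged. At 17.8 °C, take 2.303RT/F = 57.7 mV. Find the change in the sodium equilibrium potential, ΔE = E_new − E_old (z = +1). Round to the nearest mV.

E_old = (57.7/1)·log₁₀(126/10.7) = 61.80 mV
E_new = (57.7/1)·log₁₀(126/19.6) = 46.63 mV
ΔE = 46.63 − (61.80) = -15.17 mV

-15 mV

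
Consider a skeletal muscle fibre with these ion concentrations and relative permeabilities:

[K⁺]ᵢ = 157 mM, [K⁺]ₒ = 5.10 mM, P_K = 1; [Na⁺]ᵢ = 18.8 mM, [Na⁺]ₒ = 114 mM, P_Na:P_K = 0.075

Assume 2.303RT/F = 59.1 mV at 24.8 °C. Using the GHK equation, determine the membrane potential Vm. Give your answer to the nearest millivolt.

Vm = 59.1 · log₁₀[(Σ P·[cation]ₒ + Σ P·[anion]ᵢ) / (Σ P·[cation]ᵢ + Σ P·[anion]ₒ)]
Numerator = 1×5.10 + 0.075×114 = 13.65
Denominator = 1×157 + 0.075×18.8 = 158.4
Vm = 59.1 · log₁₀(0.086169) = 59.1 × (-1.0646) = -62.92 mV

-63 mV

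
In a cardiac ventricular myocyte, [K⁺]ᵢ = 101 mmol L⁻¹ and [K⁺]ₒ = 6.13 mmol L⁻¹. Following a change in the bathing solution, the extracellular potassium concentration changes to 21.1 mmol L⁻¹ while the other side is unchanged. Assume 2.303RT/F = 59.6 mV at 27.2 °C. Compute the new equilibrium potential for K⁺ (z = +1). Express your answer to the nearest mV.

-41 mV

After the shift: [K⁺]_out = 21.1, [K⁺]_in = 101 mmol L⁻¹.
E_new = (59.6/1)·log₁₀(21.1/101) = 59.60 · (-0.6800) = -40.53 mV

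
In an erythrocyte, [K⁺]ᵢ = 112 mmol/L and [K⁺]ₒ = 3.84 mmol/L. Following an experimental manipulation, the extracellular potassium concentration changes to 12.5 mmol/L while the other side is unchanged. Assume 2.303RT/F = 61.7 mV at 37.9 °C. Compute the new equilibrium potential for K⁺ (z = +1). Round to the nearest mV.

-59 mV

After the shift: [K⁺]_out = 12.5, [K⁺]_in = 112 mmol/L.
E_new = (61.7/1)·log₁₀(12.5/112) = 61.70 · (-0.9523) = -58.76 mV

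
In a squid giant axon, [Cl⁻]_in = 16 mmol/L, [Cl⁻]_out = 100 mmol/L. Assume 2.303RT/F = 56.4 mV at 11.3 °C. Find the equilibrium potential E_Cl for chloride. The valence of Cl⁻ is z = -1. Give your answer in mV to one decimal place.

-44.9 mV

E = (56.4/z) · log₁₀([Cl⁻]_out/[Cl⁻]_in) with z = -1.
For an anion, dividing by z = -1 reverses the sign.
= (56.4/-1) · log₁₀(100/16) = -56.40 · log₁₀(6.25)
= -56.40 · (0.7959) = -44.89 mV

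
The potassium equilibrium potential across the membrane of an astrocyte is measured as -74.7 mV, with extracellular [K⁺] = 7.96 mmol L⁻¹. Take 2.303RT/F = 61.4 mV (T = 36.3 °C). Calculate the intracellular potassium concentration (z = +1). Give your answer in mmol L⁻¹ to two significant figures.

Nernst: E = (61.4/1) · log₁₀([out]/[in]), so log₁₀([out]/[in]) = -74.7 × 1 / 61.4 = -1.2166.
[out]/[in] = 10^(-1.2166) = 0.06073.
[in] = 7.96 / 0.06073 = 131.1 mmol L⁻¹.

130 mmol L⁻¹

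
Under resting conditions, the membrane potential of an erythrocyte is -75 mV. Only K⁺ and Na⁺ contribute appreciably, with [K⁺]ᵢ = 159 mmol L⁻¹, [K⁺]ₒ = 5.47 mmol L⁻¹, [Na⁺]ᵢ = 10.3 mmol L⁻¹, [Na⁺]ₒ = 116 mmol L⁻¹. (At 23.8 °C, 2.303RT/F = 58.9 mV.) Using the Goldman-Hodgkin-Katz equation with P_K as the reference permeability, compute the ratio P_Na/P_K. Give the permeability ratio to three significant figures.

0.0260

Let α = P_Na/P_K. GHK: Vm = 58.9·log₁₀[(Kₒ + α·Naₒ)/(Kᵢ + α·Naᵢ)].
10^(Vm/58.9) = 10^(-75.0/58.9) = 0.053291
So 0.053291·(Kᵢ + α·Naᵢ) = Kₒ + α·Naₒ → α = (0.053291·159.0 − 5.47) / (116.0 − 0.053291·10.3)
α = (8.473 − 5.47) / (116.0 − 0.5489) = 3.003/115.5 = 0.02601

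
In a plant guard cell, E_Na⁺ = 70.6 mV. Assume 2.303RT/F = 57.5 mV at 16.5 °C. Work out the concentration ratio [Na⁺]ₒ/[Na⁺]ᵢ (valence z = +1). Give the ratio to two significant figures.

log₁₀([out]/[in]) = E·z/(57.5) = 70.6 × 1 / 57.5 = 1.2278
[out]/[in] = 10^(1.2278) = 16.9

17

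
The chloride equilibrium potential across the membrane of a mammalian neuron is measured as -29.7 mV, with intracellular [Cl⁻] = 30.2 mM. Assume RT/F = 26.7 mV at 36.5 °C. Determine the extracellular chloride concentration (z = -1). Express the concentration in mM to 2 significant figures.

Nernst: E = (26.7/-1) · ln([out]/[in]), so ln([out]/[in]) = -29.7 × -1 / 26.7 = 1.1124.
[out]/[in] = e^(1.1124) = 3.042.
[out] = 3.042 × 30.2 = 91.85 mM.

92 mM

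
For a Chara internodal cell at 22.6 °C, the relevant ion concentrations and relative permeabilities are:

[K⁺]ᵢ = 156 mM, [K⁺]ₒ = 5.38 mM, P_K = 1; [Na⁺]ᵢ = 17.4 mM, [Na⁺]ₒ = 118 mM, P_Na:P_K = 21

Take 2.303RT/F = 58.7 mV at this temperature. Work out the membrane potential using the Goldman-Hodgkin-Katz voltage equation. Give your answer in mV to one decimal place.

39.8 mV

Vm = 58.7 · log₁₀[(Σ P·[cation]ₒ + Σ P·[anion]ᵢ) / (Σ P·[cation]ᵢ + Σ P·[anion]ₒ)]
Numerator = 1×5.38 + 21×118 = 2483
Denominator = 1×156 + 21×17.4 = 521.4
Vm = 58.7 · log₁₀(4.7629) = 58.7 × (0.6779) = 39.79 mV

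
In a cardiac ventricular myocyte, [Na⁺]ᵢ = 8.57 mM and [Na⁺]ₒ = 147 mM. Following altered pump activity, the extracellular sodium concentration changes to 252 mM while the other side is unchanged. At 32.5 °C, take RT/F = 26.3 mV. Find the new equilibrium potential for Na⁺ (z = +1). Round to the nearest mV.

After the shift: [Na⁺]_out = 252, [Na⁺]_in = 8.57 mM.
E_new = (26.3/1)·ln(252/8.57) = 26.30 · (3.3812) = 88.92 mV

89 mV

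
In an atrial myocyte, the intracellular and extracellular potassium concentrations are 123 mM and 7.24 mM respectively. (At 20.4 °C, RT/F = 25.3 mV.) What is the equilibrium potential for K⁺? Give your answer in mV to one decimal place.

-71.7 mV

E = (25.3/z) · ln([K⁺]_out/[K⁺]_in) with z = +1.
= (25.3/1) · ln(7.24/123) = 25.30 · ln(0.05886)
= 25.30 · (-2.8326) = -71.66 mV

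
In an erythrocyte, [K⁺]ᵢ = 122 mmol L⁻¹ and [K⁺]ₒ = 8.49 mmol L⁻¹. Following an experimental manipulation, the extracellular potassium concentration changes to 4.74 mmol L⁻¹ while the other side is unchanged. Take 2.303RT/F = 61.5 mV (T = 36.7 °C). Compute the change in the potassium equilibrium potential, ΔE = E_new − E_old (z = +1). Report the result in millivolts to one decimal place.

E_old = (61.5/1)·log₁₀(8.49/122) = -71.18 mV
E_new = (61.5/1)·log₁₀(4.74/122) = -86.75 mV
ΔE = -86.75 − (-71.18) = -15.57 mV

-15.6 mV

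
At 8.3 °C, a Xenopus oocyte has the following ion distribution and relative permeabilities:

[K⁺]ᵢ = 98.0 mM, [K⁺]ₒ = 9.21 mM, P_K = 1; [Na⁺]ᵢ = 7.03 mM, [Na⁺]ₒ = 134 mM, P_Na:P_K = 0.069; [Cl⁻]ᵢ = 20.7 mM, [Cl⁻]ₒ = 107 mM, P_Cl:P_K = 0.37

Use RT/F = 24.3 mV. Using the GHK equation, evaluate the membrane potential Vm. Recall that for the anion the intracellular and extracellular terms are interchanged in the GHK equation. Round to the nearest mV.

-40 mV

Vm = 24.3 · ln[(Σ P·[cation]ₒ + Σ P·[anion]ᵢ) / (Σ P·[cation]ᵢ + Σ P·[anion]ₒ)]
Numerator = 1×9.21 + 0.069×134 + 0.37×20.7 = 26.12
Denominator = 1×98.0 + 0.069×7.03 + 0.37×107 = 138.1
Vm = 24.3 · ln(0.18914) = 24.3 × (-1.6653) = -40.47 mV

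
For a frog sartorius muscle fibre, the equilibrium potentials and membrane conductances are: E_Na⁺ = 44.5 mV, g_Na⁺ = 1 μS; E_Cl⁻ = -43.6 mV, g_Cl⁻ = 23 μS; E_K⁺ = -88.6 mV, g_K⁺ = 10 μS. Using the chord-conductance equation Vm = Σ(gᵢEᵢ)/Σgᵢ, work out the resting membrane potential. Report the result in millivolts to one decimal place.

Σ gᵢEᵢ = 1·(44.5) + 23·(-43.6) + 10·(-88.6) = -1844.30
Σ gᵢ = 1 + 23 + 10 = 34
Vm = -1844.30 / 34 = -54.24 mV

-54.2 mV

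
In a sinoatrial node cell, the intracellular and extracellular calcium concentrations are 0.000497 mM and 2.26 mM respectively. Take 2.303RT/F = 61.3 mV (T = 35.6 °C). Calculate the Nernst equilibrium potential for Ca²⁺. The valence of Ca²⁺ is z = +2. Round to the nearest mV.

E = (61.3/z) · log₁₀([Ca²⁺]_out/[Ca²⁺]_in) with z = +2.
= (61.3/2) · log₁₀(2.26/0.000497) = 30.65 · log₁₀(4547)
= 30.65 · (3.6578) = 112.11 mV

112 mV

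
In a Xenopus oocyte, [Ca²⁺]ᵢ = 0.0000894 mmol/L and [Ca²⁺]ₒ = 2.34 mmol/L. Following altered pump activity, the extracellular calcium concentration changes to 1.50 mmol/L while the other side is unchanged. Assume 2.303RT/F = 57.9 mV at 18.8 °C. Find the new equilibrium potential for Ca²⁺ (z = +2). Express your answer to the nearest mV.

After the shift: [Ca²⁺]_out = 1.50, [Ca²⁺]_in = 0.0000894 mmol/L.
E_new = (57.9/2)·log₁₀(1.50/0.0000894) = 28.95 · (4.2248) = 122.31 mV

122 mV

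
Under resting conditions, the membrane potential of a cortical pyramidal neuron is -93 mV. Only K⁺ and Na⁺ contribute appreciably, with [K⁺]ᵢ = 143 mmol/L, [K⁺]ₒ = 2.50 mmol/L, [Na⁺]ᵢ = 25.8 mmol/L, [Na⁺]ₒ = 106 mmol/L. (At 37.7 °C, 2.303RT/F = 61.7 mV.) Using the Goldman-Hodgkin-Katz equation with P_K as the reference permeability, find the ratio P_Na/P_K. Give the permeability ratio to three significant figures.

Let α = P_Na/P_K. GHK: Vm = 61.7·log₁₀[(Kₒ + α·Naₒ)/(Kᵢ + α·Naᵢ)].
10^(Vm/61.7) = 10^(-93.0/61.7) = 0.031096
So 0.031096·(Kᵢ + α·Naᵢ) = Kₒ + α·Naₒ → α = (0.031096·143.0 − 2.5) / (106.0 − 0.031096·25.8)
α = (4.447 − 2.5) / (106.0 − 0.8023) = 1.947/105.2 = 0.01851

0.0185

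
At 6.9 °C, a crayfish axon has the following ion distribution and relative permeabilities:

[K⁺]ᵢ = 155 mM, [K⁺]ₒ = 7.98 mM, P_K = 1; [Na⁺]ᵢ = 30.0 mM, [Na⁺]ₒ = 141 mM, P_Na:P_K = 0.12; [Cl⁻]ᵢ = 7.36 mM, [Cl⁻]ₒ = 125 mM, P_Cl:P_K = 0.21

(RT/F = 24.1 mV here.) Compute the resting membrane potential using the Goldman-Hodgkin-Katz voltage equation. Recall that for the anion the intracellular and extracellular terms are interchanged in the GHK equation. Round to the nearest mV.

Vm = 24.1 · ln[(Σ P·[cation]ₒ + Σ P·[anion]ᵢ) / (Σ P·[cation]ᵢ + Σ P·[anion]ₒ)]
Numerator = 1×7.98 + 0.12×141 + 0.21×7.36 = 26.45
Denominator = 1×155 + 0.12×30.0 + 0.21×125 = 184.8
Vm = 24.1 · ln(0.14307) = 24.1 × (-1.9445) = -46.86 mV

-47 mV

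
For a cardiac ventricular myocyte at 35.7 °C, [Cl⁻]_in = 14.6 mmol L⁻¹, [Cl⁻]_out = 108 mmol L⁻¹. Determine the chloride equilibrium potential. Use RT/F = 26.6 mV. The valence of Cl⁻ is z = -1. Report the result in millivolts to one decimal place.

E = (26.6/z) · ln([Cl⁻]_out/[Cl⁻]_in) with z = -1.
For an anion, dividing by z = -1 reverses the sign.
= (26.6/-1) · ln(108/14.6) = -26.60 · ln(7.397)
= -26.60 · (2.0011) = -53.23 mV

-53.2 mV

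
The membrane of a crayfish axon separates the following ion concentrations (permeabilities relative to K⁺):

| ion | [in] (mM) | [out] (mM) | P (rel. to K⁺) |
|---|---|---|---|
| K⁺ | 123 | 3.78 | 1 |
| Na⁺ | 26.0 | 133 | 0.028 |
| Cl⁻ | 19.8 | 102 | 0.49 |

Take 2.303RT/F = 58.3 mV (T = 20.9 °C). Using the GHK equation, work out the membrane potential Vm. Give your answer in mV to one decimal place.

-58.5 mV

Vm = 58.3 · log₁₀[(Σ P·[cation]ₒ + Σ P·[anion]ᵢ) / (Σ P·[cation]ᵢ + Σ P·[anion]ₒ)]
Numerator = 1×3.78 + 0.028×133 + 0.49×19.8 = 17.21
Denominator = 1×123 + 0.028×26.0 + 0.49×102 = 173.7
Vm = 58.3 · log₁₀(0.099051) = 58.3 × (-1.0041) = -58.54 mV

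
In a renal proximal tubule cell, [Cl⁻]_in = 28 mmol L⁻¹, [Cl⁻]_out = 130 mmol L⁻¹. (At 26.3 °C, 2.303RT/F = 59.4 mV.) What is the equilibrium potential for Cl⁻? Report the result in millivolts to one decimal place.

E = (59.4/z) · log₁₀([Cl⁻]_out/[Cl⁻]_in) with z = -1.
For an anion, dividing by z = -1 reverses the sign.
= (59.4/-1) · log₁₀(130/28) = -59.40 · log₁₀(4.643)
= -59.40 · (0.6668) = -39.61 mV

-39.6 mV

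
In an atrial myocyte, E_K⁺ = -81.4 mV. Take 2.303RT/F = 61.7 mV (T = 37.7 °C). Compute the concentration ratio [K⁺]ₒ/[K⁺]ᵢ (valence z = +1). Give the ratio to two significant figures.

log₁₀([out]/[in]) = E·z/(61.7) = -81.4 × 1 / 61.7 = -1.3193
[out]/[in] = 10^(-1.3193) = 0.04794

0.048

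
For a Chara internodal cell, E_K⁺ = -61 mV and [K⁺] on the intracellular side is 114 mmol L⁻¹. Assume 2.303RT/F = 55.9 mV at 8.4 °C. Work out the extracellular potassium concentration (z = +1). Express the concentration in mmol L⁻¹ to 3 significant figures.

Nernst: E = (55.9/1) · log₁₀([out]/[in]), so log₁₀([out]/[in]) = -61.0 × 1 / 55.9 = -1.0912.
[out]/[in] = 10^(-1.0912) = 0.08105.
[out] = 0.08105 × 114 = 9.24 mmol L⁻¹.

9.24 mmol L⁻¹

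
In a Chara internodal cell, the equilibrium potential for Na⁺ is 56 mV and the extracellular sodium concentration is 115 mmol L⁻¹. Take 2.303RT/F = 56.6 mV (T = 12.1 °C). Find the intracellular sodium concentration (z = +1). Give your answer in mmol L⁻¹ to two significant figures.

12 mmol L⁻¹

Nernst: E = (56.6/1) · log₁₀([out]/[in]), so log₁₀([out]/[in]) = 56.0 × 1 / 56.6 = 0.9894.
[out]/[in] = 10^(0.9894) = 9.759.
[in] = 115 / 9.759 = 11.78 mmol L⁻¹.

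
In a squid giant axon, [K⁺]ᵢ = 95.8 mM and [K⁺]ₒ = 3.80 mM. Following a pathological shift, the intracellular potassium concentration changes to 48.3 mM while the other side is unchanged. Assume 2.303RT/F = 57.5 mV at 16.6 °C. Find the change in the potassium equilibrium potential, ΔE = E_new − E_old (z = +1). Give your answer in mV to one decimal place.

E_old = (57.5/1)·log₁₀(3.80/95.8) = -80.59 mV
E_new = (57.5/1)·log₁₀(3.80/48.3) = -63.49 mV
ΔE = -63.49 − (-80.59) = 17.10 mV

17.1 mV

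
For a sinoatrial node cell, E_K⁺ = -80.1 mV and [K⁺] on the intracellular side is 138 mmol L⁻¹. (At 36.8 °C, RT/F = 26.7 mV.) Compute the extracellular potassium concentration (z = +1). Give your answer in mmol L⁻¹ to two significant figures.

6.9 mmol L⁻¹

Nernst: E = (26.7/1) · ln([out]/[in]), so ln([out]/[in]) = -80.1 × 1 / 26.7 = -3.0000.
[out]/[in] = e^(-3.0000) = 0.04979.
[out] = 0.04979 × 138 = 6.871 mmol L⁻¹.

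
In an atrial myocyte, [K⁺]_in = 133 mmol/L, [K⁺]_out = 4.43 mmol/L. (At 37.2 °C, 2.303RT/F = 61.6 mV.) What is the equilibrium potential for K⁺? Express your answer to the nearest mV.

-91 mV

E = (61.6/z) · log₁₀([K⁺]_out/[K⁺]_in) with z = +1.
= (61.6/1) · log₁₀(4.43/133) = 61.60 · log₁₀(0.03331)
= 61.60 · (-1.4774) = -91.01 mV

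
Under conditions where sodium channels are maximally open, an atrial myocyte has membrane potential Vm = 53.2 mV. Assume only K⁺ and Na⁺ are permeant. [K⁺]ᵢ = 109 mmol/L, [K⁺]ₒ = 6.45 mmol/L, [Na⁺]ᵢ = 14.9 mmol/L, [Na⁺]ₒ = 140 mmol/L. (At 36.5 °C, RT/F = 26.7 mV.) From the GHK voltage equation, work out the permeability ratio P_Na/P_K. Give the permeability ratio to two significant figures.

26

Let α = P_Na/P_K. GHK: Vm = 26.7·ln[(Kₒ + α·Naₒ)/(Kᵢ + α·Naᵢ)].
e^(Vm/26.7) = e^(53.2/26.7) = 7.3339
So 7.3339·(Kᵢ + α·Naᵢ) = Kₒ + α·Naₒ → α = (7.3339·109.0 − 6.45) / (140.0 − 7.3339·14.9)
α = (799.4 − 6.45) / (140.0 − 109.3) = 792.9/30.72 = 25.81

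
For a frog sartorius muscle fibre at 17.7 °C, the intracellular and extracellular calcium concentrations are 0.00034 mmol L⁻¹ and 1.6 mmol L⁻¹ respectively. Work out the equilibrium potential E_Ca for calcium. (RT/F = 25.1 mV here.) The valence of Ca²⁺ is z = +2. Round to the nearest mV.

E = (25.1/z) · ln([Ca²⁺]_out/[Ca²⁺]_in) with z = +2.
= (25.1/2) · ln(1.6/0.00034) = 12.55 · ln(4706)
= 12.55 · (8.4566) = 106.13 mV

106 mV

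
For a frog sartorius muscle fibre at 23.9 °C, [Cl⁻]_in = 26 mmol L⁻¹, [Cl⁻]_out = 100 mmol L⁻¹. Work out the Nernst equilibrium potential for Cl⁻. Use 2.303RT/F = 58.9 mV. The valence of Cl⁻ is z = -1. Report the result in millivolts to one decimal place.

E = (58.9/z) · log₁₀([Cl⁻]_out/[Cl⁻]_in) with z = -1.
For an anion, dividing by z = -1 reverses the sign.
= (58.9/-1) · log₁₀(100/26) = -58.90 · log₁₀(3.846)
= -58.90 · (0.5850) = -34.46 mV

-34.5 mV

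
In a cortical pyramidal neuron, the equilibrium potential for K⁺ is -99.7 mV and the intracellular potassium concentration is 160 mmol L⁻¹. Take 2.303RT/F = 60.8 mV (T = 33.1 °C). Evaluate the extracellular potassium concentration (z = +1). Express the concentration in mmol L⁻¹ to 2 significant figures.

Nernst: E = (60.8/1) · log₁₀([out]/[in]), so log₁₀([out]/[in]) = -99.7 × 1 / 60.8 = -1.6398.
[out]/[in] = 10^(-1.6398) = 0.02292.
[out] = 0.02292 × 160 = 3.667 mmol L⁻¹.

3.7 mmol L⁻¹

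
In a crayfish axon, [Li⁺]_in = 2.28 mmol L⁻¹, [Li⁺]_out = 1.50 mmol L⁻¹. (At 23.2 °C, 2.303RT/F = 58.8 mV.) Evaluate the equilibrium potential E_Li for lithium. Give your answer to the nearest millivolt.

-11 mV

E = (58.8/z) · log₁₀([Li⁺]_out/[Li⁺]_in) with z = +1.
= (58.8/1) · log₁₀(1.50/2.28) = 58.80 · log₁₀(0.6579)
= 58.80 · (-0.1818) = -10.69 mV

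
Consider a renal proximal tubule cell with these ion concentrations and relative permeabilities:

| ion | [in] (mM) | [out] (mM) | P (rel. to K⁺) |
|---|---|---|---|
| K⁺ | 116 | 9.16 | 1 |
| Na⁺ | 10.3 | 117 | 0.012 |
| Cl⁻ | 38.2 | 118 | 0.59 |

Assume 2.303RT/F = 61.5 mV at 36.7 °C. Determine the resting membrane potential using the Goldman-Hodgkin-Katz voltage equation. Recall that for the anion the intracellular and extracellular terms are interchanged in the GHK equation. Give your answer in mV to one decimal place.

-46.1 mV

Vm = 61.5 · log₁₀[(Σ P·[cation]ₒ + Σ P·[anion]ᵢ) / (Σ P·[cation]ᵢ + Σ P·[anion]ₒ)]
Numerator = 1×9.16 + 0.012×117 + 0.59×38.2 = 33.1
Denominator = 1×116 + 0.012×10.3 + 0.59×118 = 185.7
Vm = 61.5 · log₁₀(0.17821) = 61.5 × (-0.7491) = -46.07 mV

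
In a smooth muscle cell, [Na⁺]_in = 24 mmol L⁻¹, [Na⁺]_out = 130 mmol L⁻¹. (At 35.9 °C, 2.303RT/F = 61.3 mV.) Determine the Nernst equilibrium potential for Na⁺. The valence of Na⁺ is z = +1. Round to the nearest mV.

45 mV

E = (61.3/z) · log₁₀([Na⁺]_out/[Na⁺]_in) with z = +1.
= (61.3/1) · log₁₀(130/24) = 61.30 · log₁₀(5.417)
= 61.30 · (0.7337) = 44.98 mV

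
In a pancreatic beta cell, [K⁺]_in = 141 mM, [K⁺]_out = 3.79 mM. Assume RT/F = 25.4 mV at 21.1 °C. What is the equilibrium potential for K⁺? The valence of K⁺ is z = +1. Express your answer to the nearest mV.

-92 mV

E = (25.4/z) · ln([K⁺]_out/[K⁺]_in) with z = +1.
= (25.4/1) · ln(3.79/141) = 25.40 · ln(0.02688)
= 25.40 · (-3.6164) = -91.86 mV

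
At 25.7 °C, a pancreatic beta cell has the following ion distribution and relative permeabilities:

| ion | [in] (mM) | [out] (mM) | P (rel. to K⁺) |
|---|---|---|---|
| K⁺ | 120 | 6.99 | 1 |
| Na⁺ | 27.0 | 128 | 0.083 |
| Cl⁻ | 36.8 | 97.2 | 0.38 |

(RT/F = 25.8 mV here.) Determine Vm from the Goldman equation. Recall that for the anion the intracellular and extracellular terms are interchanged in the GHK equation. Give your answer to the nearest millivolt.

Vm = 25.8 · ln[(Σ P·[cation]ₒ + Σ P·[anion]ᵢ) / (Σ P·[cation]ᵢ + Σ P·[anion]ₒ)]
Numerator = 1×6.99 + 0.083×128 + 0.38×36.8 = 31.6
Denominator = 1×120 + 0.083×27.0 + 0.38×97.2 = 159.2
Vm = 25.8 · ln(0.19851) = 25.8 × (-1.6169) = -41.72 mV

-42 mV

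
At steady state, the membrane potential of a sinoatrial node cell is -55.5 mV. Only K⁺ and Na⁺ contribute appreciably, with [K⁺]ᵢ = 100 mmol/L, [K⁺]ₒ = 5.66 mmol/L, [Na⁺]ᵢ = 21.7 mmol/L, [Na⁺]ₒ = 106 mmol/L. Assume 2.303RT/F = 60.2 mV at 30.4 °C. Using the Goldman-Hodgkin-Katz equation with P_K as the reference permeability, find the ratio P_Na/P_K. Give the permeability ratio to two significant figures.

0.061

Let α = P_Na/P_K. GHK: Vm = 60.2·log₁₀[(Kₒ + α·Naₒ)/(Kᵢ + α·Naᵢ)].
10^(Vm/60.2) = 10^(-55.5/60.2) = 0.11969
So 0.11969·(Kᵢ + α·Naᵢ) = Kₒ + α·Naₒ → α = (0.11969·100.0 − 5.66) / (106.0 − 0.11969·21.7)
α = (11.97 − 5.66) / (106.0 − 2.597) = 6.309/103.4 = 0.06102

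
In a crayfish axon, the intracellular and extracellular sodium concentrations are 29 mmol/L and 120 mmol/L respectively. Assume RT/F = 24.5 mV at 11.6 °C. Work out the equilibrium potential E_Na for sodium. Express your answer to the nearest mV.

35 mV

E = (24.5/z) · ln([Na⁺]_out/[Na⁺]_in) with z = +1.
= (24.5/1) · ln(120/29) = 24.50 · ln(4.138)
= 24.50 · (1.4202) = 34.79 mV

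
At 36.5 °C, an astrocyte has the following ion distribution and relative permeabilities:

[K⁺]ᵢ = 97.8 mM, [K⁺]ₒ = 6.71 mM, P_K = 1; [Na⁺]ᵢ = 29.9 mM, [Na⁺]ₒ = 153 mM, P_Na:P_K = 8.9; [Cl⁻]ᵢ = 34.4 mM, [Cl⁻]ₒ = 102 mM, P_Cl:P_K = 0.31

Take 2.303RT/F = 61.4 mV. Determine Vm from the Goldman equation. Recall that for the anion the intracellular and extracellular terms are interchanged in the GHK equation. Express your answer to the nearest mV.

33 mV

Vm = 61.4 · log₁₀[(Σ P·[cation]ₒ + Σ P·[anion]ᵢ) / (Σ P·[cation]ᵢ + Σ P·[anion]ₒ)]
Numerator = 1×6.71 + 8.9×153 + 0.31×34.4 = 1379
Denominator = 1×97.8 + 8.9×29.9 + 0.31×102 = 395.5
Vm = 61.4 · log₁₀(3.4866) = 61.4 × (0.5424) = 33.30 mV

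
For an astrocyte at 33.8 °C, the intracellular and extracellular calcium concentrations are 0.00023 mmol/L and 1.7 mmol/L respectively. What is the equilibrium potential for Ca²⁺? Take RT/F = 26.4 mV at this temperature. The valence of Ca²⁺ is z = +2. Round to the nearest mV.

E = (26.4/z) · ln([Ca²⁺]_out/[Ca²⁺]_in) with z = +2.
= (26.4/2) · ln(1.7/0.00023) = 13.20 · ln(7391)
= 13.20 · (8.9081) = 117.59 mV

118 mV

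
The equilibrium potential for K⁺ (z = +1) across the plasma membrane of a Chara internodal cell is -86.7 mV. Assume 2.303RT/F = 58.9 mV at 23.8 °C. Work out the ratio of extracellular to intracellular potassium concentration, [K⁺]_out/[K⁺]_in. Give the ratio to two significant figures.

log₁₀([out]/[in]) = E·z/(58.9) = -86.7 × 1 / 58.9 = -1.4720
[out]/[in] = 10^(-1.4720) = 0.03373

0.034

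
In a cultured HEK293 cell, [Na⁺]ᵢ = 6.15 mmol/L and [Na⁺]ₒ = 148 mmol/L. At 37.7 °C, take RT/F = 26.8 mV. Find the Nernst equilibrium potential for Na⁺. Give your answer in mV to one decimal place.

E = (26.8/z) · ln([Na⁺]_out/[Na⁺]_in) with z = +1.
= (26.8/1) · ln(148/6.15) = 26.80 · ln(24.07)
= 26.80 · (3.1808) = 85.24 mV

85.2 mV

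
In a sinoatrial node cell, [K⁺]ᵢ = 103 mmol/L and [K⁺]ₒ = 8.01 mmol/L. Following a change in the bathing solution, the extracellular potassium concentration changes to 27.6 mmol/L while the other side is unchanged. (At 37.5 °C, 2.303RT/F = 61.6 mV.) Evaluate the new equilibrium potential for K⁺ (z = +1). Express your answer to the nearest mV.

After the shift: [K⁺]_out = 27.6, [K⁺]_in = 103 mmol/L.
E_new = (61.6/1)·log₁₀(27.6/103) = 61.60 · (-0.5719) = -35.23 mV

-35 mV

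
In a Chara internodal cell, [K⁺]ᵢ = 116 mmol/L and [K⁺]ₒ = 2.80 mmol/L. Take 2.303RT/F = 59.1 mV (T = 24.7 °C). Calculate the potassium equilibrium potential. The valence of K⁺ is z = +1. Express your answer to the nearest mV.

-96 mV

E = (59.1/z) · log₁₀([K⁺]_out/[K⁺]_in) with z = +1.
= (59.1/1) · log₁₀(2.80/116) = 59.10 · log₁₀(0.02414)
= 59.10 · (-1.6173) = -95.58 mV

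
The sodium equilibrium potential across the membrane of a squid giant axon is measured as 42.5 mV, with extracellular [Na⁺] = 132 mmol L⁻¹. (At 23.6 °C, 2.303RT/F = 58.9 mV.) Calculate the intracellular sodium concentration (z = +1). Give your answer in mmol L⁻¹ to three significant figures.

Nernst: E = (58.9/1) · log₁₀([out]/[in]), so log₁₀([out]/[in]) = 42.5 × 1 / 58.9 = 0.7216.
[out]/[in] = 10^(0.7216) = 5.267.
[in] = 132 / 5.267 = 25.06 mmol L⁻¹.

25.1 mmol L⁻¹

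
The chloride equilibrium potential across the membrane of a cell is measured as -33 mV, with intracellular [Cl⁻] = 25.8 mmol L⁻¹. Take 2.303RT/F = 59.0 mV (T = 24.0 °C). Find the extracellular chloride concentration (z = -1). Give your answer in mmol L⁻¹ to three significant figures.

93.5 mmol L⁻¹

Nernst: E = (59.0/-1) · log₁₀([out]/[in]), so log₁₀([out]/[in]) = -33.0 × -1 / 59.0 = 0.5593.
[out]/[in] = 10^(0.5593) = 3.625.
[out] = 3.625 × 25.8 = 93.53 mmol L⁻¹.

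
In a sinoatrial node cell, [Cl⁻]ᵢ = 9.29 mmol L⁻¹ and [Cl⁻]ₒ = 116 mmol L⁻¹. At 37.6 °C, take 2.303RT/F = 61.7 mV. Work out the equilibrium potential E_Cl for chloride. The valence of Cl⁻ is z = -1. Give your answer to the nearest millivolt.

E = (61.7/z) · log₁₀([Cl⁻]_out/[Cl⁻]_in) with z = -1.
For an anion, dividing by z = -1 reverses the sign.
= (61.7/-1) · log₁₀(116/9.29) = -61.70 · log₁₀(12.49)
= -61.70 · (1.0964) = -67.65 mV

-68 mV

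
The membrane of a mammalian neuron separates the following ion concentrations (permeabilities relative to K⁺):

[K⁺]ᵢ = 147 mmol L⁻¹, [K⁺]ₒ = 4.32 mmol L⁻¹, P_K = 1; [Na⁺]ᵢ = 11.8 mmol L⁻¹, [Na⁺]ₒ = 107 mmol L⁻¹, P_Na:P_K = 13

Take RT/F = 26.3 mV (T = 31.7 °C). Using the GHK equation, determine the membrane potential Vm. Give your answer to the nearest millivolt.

Vm = 26.3 · ln[(Σ P·[cation]ₒ + Σ P·[anion]ᵢ) / (Σ P·[cation]ᵢ + Σ P·[anion]ₒ)]
Numerator = 1×4.32 + 13×107 = 1395
Denominator = 1×147 + 13×11.8 = 300.4
Vm = 26.3 · ln(4.6449) = 26.3 × (1.5358) = 40.39 mV

40 mV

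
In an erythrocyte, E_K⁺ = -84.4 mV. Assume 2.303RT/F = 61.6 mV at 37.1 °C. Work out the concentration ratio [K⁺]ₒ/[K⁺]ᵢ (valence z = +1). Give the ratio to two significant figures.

0.043

log₁₀([out]/[in]) = E·z/(61.6) = -84.4 × 1 / 61.6 = -1.3701
[out]/[in] = 10^(-1.3701) = 0.04265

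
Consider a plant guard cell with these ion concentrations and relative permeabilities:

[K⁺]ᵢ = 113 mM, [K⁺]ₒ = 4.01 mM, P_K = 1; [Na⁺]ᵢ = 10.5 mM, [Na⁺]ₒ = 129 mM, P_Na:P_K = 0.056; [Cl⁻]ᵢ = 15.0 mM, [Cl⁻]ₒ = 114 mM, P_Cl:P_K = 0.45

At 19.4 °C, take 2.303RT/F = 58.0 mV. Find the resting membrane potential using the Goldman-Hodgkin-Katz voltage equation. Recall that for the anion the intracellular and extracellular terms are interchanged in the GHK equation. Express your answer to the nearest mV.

Vm = 58.0 · log₁₀[(Σ P·[cation]ₒ + Σ P·[anion]ᵢ) / (Σ P·[cation]ᵢ + Σ P·[anion]ₒ)]
Numerator = 1×4.01 + 0.056×129 + 0.45×15.0 = 17.98
Denominator = 1×113 + 0.056×10.5 + 0.45×114 = 164.9
Vm = 58.0 · log₁₀(0.10907) = 58.0 × (-0.9623) = -55.81 mV

-56 mV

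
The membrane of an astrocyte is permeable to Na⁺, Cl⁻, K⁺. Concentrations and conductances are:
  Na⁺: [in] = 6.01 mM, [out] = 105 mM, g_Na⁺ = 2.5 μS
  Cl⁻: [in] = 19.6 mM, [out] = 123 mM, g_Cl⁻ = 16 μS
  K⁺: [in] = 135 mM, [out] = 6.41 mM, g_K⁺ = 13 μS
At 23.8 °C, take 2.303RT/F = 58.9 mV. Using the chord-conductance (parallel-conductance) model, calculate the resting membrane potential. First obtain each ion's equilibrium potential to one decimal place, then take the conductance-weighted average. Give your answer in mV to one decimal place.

E_Na⁺ = (58.9/1)·log₁₀(105/6.01) = 73.2 mV
E_Cl⁻ = (58.9/-1)·log₁₀(123/19.6) = -47.0 mV
E_K⁺ = (58.9/1)·log₁₀(6.41/135) = -78.0 mV
Vm = (Σ gᵢEᵢ)/(Σ gᵢ) = (2.5·73.2 + 16·-47.0 + 13·-78.0) / (2.5 + 16 + 13)
= -1583.00 / 31.5 = -50.25 mV

-50.3 mV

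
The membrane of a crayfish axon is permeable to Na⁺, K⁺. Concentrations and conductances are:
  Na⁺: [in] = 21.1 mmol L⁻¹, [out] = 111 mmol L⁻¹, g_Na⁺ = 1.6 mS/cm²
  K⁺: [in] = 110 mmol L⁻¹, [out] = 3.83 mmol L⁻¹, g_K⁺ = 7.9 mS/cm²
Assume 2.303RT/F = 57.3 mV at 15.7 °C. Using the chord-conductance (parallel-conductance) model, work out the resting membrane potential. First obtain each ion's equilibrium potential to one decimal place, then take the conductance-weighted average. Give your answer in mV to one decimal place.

E_Na⁺ = (57.3/1)·log₁₀(111/21.1) = 41.3 mV
E_K⁺ = (57.3/1)·log₁₀(3.83/110) = -83.6 mV
Vm = (Σ gᵢEᵢ)/(Σ gᵢ) = (1.6·41.3 + 7.9·-83.6) / (1.6 + 7.9)
= -594.36 / 9.5 = -62.56 mV

-62.6 mV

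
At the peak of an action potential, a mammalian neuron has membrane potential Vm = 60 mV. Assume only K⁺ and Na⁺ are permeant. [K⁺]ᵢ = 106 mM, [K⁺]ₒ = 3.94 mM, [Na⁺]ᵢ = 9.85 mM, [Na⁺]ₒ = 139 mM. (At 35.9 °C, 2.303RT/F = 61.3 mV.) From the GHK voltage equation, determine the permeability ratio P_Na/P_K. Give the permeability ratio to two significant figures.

Let α = P_Na/P_K. GHK: Vm = 61.3·log₁₀[(Kₒ + α·Naₒ)/(Kᵢ + α·Naᵢ)].
10^(Vm/61.3) = 10^(60.0/61.3) = 9.5234
So 9.5234·(Kᵢ + α·Naᵢ) = Kₒ + α·Naₒ → α = (9.5234·106.0 − 3.94) / (139.0 − 9.5234·9.85)
α = (1009 − 3.94) / (139.0 − 93.81) = 1006/45.19 = 22.25

22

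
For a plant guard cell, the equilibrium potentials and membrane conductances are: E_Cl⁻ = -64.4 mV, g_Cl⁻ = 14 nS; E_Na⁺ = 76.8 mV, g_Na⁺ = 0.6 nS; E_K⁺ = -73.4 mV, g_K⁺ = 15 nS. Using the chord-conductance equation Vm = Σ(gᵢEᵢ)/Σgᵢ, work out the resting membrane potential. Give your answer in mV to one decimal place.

Σ gᵢEᵢ = 14·(-64.4) + 0.6·(76.8) + 15·(-73.4) = -1956.52
Σ gᵢ = 14 + 0.6 + 15 = 29.6
Vm = -1956.52 / 29.6 = -66.10 mV

-66.1 mV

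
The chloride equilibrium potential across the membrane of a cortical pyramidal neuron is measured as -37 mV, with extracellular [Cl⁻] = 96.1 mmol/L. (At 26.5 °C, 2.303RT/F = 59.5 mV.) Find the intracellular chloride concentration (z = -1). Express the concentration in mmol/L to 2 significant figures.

23 mmol/L

Nernst: E = (59.5/-1) · log₁₀([out]/[in]), so log₁₀([out]/[in]) = -37.0 × -1 / 59.5 = 0.6218.
[out]/[in] = 10^(0.6218) = 4.186.
[in] = 96.1 / 4.186 = 22.95 mmol/L.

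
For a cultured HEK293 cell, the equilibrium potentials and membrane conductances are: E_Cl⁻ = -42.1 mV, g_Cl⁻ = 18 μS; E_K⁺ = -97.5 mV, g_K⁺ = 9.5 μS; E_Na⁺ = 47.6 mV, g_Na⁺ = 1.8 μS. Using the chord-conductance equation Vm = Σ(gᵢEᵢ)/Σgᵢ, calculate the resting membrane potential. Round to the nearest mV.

-55 mV

Σ gᵢEᵢ = 18·(-42.1) + 9.5·(-97.5) + 1.8·(47.6) = -1598.37
Σ gᵢ = 18 + 9.5 + 1.8 = 29.3
Vm = -1598.37 / 29.3 = -54.55 mV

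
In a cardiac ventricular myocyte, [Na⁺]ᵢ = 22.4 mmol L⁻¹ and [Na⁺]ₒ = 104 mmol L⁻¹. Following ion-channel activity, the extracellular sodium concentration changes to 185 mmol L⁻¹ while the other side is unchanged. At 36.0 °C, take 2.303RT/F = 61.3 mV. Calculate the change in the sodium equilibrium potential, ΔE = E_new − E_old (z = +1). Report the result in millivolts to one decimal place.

15.3 mV

E_old = (61.3/1)·log₁₀(104/22.4) = 40.87 mV
E_new = (61.3/1)·log₁₀(185/22.4) = 56.21 mV
ΔE = 56.21 − (40.87) = 15.33 mV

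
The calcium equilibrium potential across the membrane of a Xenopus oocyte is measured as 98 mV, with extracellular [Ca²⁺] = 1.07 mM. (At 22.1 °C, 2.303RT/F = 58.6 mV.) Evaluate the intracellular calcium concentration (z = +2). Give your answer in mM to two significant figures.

0.00048 mM

Nernst: E = (58.6/2) · log₁₀([out]/[in]), so log₁₀([out]/[in]) = 98.0 × 2 / 58.6 = 3.3447.
[out]/[in] = 10^(3.3447) = 2212.
[in] = 1.07 / 2212 = 0.0004838 mM.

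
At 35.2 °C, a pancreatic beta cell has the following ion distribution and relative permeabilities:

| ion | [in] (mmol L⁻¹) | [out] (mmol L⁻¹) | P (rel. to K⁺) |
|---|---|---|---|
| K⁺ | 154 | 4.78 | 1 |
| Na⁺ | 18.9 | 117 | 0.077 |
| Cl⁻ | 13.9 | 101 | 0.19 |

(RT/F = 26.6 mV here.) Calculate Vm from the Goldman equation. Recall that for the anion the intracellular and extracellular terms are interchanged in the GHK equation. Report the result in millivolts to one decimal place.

-62.9 mV

Vm = 26.6 · ln[(Σ P·[cation]ₒ + Σ P·[anion]ᵢ) / (Σ P·[cation]ᵢ + Σ P·[anion]ₒ)]
Numerator = 1×4.78 + 0.077×117 + 0.19×13.9 = 16.43
Denominator = 1×154 + 0.077×18.9 + 0.19×101 = 174.6
Vm = 26.6 · ln(0.094076) = 26.6 × (-2.3636) = -62.87 mV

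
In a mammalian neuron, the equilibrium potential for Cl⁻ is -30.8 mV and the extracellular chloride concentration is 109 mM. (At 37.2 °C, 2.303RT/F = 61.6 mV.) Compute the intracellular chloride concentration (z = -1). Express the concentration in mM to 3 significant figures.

Nernst: E = (61.6/-1) · log₁₀([out]/[in]), so log₁₀([out]/[in]) = -30.8 × -1 / 61.6 = 0.5000.
[out]/[in] = 10^(0.5000) = 3.162.
[in] = 109 / 3.162 = 34.47 mM.

34.5 mM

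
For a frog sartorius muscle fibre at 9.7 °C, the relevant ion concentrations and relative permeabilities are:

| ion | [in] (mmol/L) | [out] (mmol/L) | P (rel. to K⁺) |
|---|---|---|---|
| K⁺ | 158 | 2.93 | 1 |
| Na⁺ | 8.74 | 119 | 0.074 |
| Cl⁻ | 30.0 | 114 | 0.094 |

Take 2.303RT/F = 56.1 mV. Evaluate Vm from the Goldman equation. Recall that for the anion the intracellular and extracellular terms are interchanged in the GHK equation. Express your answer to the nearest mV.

Vm = 56.1 · log₁₀[(Σ P·[cation]ₒ + Σ P·[anion]ᵢ) / (Σ P·[cation]ᵢ + Σ P·[anion]ₒ)]
Numerator = 1×2.93 + 0.074×119 + 0.094×30.0 = 14.56
Denominator = 1×158 + 0.074×8.74 + 0.094×114 = 169.4
Vm = 56.1 · log₁₀(0.085946) = 56.1 × (-1.0658) = -59.79 mV

-60 mV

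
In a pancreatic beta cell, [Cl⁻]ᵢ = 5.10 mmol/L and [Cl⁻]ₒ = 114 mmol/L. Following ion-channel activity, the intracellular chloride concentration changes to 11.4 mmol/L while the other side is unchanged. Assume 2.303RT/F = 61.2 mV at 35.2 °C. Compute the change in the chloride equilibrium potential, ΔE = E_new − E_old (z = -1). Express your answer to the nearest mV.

E_old = (61.2/-1)·log₁₀(114/5.10) = -82.58 mV
E_new = (61.2/-1)·log₁₀(114/11.4) = -61.20 mV
ΔE = -61.20 − (-82.58) = 21.38 mV

21 mV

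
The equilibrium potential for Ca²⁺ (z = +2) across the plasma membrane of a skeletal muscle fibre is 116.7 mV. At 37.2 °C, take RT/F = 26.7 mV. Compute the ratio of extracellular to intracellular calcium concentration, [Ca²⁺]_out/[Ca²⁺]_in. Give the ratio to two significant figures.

6300

ln([out]/[in]) = E·z/(26.7) = 116.7 × 2 / 26.7 = 8.7416
[out]/[in] = e^(8.7416) = 6258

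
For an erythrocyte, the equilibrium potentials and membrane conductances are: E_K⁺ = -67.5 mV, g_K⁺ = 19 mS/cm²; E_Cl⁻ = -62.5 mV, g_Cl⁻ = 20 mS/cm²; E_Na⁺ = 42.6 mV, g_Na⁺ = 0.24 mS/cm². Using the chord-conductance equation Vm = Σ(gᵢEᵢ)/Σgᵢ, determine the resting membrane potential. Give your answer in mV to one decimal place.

Σ gᵢEᵢ = 19·(-67.5) + 20·(-62.5) + 0.24·(42.6) = -2522.28
Σ gᵢ = 19 + 20 + 0.24 = 39.24
Vm = -2522.28 / 39.24 = -64.28 mV

-64.3 mV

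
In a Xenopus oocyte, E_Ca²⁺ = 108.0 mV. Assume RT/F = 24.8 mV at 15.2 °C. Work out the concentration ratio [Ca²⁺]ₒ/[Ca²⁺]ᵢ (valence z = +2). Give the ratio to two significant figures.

ln([out]/[in]) = E·z/(24.8) = 108.0 × 2 / 24.8 = 8.7097
[out]/[in] = e^(8.7097) = 6061

6100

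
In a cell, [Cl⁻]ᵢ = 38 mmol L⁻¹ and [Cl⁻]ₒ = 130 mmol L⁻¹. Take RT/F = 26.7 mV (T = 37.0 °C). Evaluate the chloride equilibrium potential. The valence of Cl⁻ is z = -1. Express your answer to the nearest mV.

E = (26.7/z) · ln([Cl⁻]_out/[Cl⁻]_in) with z = -1.
For an anion, dividing by z = -1 reverses the sign.
= (26.7/-1) · ln(130/38) = -26.70 · ln(3.421)
= -26.70 · (1.2299) = -32.84 mV

-33 mV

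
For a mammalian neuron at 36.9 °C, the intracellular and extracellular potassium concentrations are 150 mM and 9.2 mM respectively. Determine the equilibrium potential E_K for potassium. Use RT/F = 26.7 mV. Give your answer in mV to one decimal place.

-74.5 mV

E = (26.7/z) · ln([K⁺]_out/[K⁺]_in) with z = +1.
= (26.7/1) · ln(9.2/150) = 26.70 · ln(0.06133)
= 26.70 · (-2.7914) = -74.53 mV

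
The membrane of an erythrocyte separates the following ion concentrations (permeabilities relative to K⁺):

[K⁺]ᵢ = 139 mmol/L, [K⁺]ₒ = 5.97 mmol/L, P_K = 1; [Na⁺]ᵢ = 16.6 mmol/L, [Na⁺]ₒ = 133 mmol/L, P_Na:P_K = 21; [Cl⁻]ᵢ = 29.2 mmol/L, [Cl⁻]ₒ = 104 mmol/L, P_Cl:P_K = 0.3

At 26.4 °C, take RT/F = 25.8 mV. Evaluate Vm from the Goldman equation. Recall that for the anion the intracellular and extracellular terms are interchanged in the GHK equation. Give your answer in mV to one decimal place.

Vm = 25.8 · ln[(Σ P·[cation]ₒ + Σ P·[anion]ᵢ) / (Σ P·[cation]ᵢ + Σ P·[anion]ₒ)]
Numerator = 1×5.97 + 21×133 + 0.3×29.2 = 2808
Denominator = 1×139 + 21×16.6 + 0.3×104 = 518.8
Vm = 25.8 · ln(5.412) = 25.8 × (1.6886) = 43.57 mV

43.6 mV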